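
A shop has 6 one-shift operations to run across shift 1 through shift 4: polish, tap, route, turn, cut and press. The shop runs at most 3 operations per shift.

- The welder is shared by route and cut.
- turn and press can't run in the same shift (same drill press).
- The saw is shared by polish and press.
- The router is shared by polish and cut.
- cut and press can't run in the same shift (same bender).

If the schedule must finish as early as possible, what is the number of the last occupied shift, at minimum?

With at most 3 per shift and 6 operations, at least 2 shifts are needed.
Could 2 shifts be enough, i.e. nothing placed later than shift 2? No: polish, cut and press must all be in different shifts (polish/cut can't share; polish/press can't share; cut/press can't share), but only 2 shifts are available: 3 operations can't fit in 2 distinct shifts.
So 2 shifts is not enough.
3 works (last occupied shift: shift 3): for example polish -> shift 1, cut -> shift 2, route -> shift 1, press -> shift 3, turn -> shift 2, tap -> shift 1.

shift 3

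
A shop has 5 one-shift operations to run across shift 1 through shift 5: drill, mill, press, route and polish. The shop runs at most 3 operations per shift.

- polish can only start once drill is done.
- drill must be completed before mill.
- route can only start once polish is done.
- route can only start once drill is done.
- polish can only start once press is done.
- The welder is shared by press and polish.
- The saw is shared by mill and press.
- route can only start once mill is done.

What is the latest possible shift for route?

Precedence pushes route to at least shift 3.
route at shift 5 is achievable: mill in shift 2; drill in shift 1; polish in shift 2; route in shift 5; press in shift 1.

shift 5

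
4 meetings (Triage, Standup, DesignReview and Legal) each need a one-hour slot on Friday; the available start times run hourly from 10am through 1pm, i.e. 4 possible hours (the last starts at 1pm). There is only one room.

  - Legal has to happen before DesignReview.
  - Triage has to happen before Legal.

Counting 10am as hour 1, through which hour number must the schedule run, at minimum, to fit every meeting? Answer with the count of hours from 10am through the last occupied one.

The precedence chain requires at least 3 distinct hours.
With at most 1 per hour and 4 meetings, at least 4 hours are needed.
4 works (last occupied hour: 1pm): for example Standup=1pm, DesignReview=12pm, Triage=10am, Legal=11am.

4 hours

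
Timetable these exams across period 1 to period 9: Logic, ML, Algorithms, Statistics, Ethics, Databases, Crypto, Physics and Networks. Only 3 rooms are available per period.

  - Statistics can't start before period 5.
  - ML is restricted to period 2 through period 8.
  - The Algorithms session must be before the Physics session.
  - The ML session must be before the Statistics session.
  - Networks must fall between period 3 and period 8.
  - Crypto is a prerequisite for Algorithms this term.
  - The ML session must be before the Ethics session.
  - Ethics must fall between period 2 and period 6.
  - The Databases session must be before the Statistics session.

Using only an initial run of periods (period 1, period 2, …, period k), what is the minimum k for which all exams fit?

The precedence chain requires at least 3 distinct periods.
With at most 3 per period and 9 exams, at least 3 periods are needed.
Statistics can't be placed before period 5, so the schedule must run through at least period 5.
5 works (last occupied period: period 5): for example Ethics -> period 3, Networks -> period 3, Logic -> period 1, Databases -> period 1, Algorithms -> period 2, ML -> period 2, Crypto -> period 1, Statistics -> period 5, Physics -> period 3.

5 periods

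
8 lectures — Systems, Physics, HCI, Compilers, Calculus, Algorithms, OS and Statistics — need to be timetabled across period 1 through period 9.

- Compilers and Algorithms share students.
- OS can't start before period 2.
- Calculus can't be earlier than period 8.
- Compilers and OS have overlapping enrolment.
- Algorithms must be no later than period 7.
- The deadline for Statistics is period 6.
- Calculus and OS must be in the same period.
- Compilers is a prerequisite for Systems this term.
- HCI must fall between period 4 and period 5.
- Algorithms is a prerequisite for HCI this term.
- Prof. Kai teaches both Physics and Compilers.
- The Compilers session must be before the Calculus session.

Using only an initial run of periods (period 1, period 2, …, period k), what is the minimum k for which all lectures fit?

The precedence chain requires at least 2 distinct periods.
Calculus can't be placed before period 8, so the schedule must run through at least period 8.
8 works (last occupied period: period 8): for example Compilers -> period 2, Physics -> period 1, OS -> period 8, Calculus -> period 8, HCI -> period 4, Statistics -> period 1, Systems -> period 3, Algorithms -> period 1.

8 periods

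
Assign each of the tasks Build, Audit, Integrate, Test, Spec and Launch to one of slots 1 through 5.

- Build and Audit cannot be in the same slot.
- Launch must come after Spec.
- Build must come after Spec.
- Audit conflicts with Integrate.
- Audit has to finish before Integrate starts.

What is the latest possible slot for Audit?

4

Downstream work caps Audit at 4.
Audit at 4 is achievable: Launch in 2; Spec in 1; Build in 2; Audit in 4; Test in 1; Integrate in 5.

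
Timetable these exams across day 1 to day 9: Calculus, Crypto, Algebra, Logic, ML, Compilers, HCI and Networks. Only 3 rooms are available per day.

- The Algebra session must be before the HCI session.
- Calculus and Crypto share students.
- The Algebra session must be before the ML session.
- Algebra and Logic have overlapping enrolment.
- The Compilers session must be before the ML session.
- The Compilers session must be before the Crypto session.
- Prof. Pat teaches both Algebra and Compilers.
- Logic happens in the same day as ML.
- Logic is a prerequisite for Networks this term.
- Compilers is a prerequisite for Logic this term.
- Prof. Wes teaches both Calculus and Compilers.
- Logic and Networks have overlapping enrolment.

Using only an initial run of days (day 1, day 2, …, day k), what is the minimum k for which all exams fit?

The precedence chain requires at least 3 distinct days.
With at most 3 per day and 8 exams, at least 3 days are needed.
Could 3 days be enough, i.e. nothing placed later than day 3? No: Networks must come after Logic (at day 1 or later) → {day 2, day 3}; Logic must come before Networks (at day 3 or earlier) → {day 1, day 2}; Crypto must come after Compilers (at day 1 or later) → {day 2, day 3}; Compilers must come before Crypto (at day 3 or earlier) → {day 1, day 2}; Logic must come after Compilers (at day 1 or later) → {day 2}; Compilers must come before Logic (at day 2 or earlier) → {day 1}; HCI must come after Algebra (at day 1 or later) → {day 2, day 3}; Algebra must come before HCI (at day 3 or earlier) → {day 1, day 2}; Algebra can't share with Logic (day 2) → {day 1}; Compilers can't share with Algebra (day 1) → nothing is left.
So 3 days is not enough.
4 works (last occupied day: day 4): for example ML in day 3, Compilers in day 1, HCI in day 3, Networks in day 4, Calculus in day 4, Logic in day 3, Algebra in day 2, Crypto in day 2.

4 days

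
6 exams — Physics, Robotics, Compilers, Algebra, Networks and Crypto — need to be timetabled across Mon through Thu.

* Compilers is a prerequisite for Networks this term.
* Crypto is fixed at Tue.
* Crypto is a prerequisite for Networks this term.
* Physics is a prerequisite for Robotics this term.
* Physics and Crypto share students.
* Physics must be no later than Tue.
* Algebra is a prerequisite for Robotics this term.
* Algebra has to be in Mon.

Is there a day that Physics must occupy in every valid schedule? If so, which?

Physics's window is Mon–Tue.
Crypto is fixed at Tue, and Physics can't share a day with Crypto.
So Physics must be Mon.

Mon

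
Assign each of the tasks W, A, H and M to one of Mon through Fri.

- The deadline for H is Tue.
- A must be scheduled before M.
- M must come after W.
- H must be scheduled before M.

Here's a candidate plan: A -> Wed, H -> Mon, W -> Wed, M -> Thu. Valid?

Yes, all constraints hold

A must be scheduled before M — holds.
H must be scheduled before M — holds.
M must come after W — holds.
The deadline for H is Tue — holds.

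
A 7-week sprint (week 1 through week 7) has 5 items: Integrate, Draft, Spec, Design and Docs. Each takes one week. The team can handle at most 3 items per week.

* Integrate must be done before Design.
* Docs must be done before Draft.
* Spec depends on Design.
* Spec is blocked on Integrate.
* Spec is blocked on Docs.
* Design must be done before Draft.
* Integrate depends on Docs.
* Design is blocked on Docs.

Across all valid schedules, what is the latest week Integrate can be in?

Precedence pushes Integrate to at least week 2; downstream work caps Integrate at week 5.
Integrate at week 5 is achievable: Design=week 6; Spec=week 7; Draft=week 7; Docs=week 1; Integrate=week 5.

week 5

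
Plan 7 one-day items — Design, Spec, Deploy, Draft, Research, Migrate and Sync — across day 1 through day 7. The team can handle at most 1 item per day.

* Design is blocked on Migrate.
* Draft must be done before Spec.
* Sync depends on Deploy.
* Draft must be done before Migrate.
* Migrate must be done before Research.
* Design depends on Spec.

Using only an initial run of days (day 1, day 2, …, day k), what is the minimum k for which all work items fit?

The precedence chain requires at least 3 distinct days.
With at most 1 per day and 7 work items, at least 7 days are needed.
7 works (last occupied day: day 7): for example Sync -> day 7, Draft -> day 1, Design -> day 4, Research -> day 6, Spec -> day 3, Deploy -> day 5, Migrate -> day 2.

7 days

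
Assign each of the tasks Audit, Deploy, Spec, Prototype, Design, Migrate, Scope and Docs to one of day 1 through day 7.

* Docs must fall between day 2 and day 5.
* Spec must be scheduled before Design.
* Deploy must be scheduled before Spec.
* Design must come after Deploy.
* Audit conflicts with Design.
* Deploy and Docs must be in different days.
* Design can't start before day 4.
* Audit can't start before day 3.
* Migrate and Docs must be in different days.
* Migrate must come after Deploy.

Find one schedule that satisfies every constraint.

Spec in day 2, Scope in day 1, Design in day 4, Docs in day 2, Audit in day 3, Prototype in day 1, Deploy in day 1, Migrate in day 3

Checking: Deploy(day 1) before Spec(day 2); Spec(day 2) before Design(day 4); Deploy(day 1) before Design(day 4); Deploy(day 1) before Migrate(day 3); Migrate(day 3) != Docs(day 2); Deploy(day 1) != Docs(day 2); Audit(day 3) != Design(day 4); Design=day 4 in [day 4,day 7]; Audit=day 3 in [day 3,day 7]; Docs=day 2 in [day 2,day 5].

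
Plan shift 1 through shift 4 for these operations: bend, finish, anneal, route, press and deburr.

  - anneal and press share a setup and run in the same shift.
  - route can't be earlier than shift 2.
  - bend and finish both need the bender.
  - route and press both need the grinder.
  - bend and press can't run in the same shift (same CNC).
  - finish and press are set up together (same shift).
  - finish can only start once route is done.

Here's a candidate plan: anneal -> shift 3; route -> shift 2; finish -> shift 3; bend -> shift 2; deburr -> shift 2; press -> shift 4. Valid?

route and press both need the grinder — holds.
bend and press can't run in the same shift (same CNC) — holds.
route can't be earlier than shift 2 — holds.
finish can only start once route is done — holds.
anneal and press share a setup and run in the same shift — violated.
finish and press are set up together (same shift) — violated.
bend and finish both need the bender — holds.

Invalid. finish and press are set up together (same shift).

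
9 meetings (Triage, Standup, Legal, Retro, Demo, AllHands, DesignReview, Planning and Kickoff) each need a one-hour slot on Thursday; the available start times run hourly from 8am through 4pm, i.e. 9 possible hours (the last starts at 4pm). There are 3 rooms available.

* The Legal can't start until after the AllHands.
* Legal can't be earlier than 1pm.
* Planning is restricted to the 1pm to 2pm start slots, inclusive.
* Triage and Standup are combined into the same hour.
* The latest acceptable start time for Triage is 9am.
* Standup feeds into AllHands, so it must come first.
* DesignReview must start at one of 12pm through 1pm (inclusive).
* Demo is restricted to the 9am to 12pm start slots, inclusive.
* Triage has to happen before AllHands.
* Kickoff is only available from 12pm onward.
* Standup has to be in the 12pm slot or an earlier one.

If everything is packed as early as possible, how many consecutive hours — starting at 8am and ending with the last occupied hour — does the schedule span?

The precedence chain requires at least 3 distinct hours.
With at most 3 per hour and 9 meetings, at least 3 hours are needed.
Legal can't be placed before 1pm — that is hour 6 counting from 8am — so the schedule must run through at least 6 hours.
6 works (last occupied hour: 1pm): for example Kickoff -> 12pm; Standup -> 8am; Retro -> 8am; Planning -> 1pm; Legal -> 1pm; DesignReview -> 12pm; Demo -> 9am; AllHands -> 9am; Triage -> 8am.

6 hours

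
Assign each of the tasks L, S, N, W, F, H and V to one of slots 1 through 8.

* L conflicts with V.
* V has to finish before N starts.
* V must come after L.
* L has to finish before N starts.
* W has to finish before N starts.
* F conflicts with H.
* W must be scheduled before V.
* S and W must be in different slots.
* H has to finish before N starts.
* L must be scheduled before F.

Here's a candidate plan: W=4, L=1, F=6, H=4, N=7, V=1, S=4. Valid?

No. W must be scheduled before V is not satisfied.

F conflicts with H — holds.
L must be scheduled before F — holds.
W must be scheduled before V — violated.
L has to finish before N starts — holds.
W has to finish before N starts — holds.
S and W must be in different slots — violated.
V must come after L — violated.
V has to finish before N starts — holds.
H has to finish before N starts — holds.
L conflicts with V — violated.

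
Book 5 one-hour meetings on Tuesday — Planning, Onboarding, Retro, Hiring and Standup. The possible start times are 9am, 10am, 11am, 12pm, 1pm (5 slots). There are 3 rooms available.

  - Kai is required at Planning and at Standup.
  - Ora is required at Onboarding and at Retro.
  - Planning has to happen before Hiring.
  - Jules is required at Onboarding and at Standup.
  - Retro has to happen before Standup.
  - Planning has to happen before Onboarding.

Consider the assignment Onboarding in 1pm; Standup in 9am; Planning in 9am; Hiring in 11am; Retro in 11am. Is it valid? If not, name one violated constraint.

Kai is required at Planning and at Standup — violated.
Retro has to happen before Standup — violated.
There are 3 rooms available — holds.
Planning has to happen before Onboarding — holds.
Planning has to happen before Hiring — holds.
Ora is required at Onboarding and at Retro — holds.
Jules is required at Onboarding and at Standup — holds.

No. Retro has to happen before Standup is not satisfied.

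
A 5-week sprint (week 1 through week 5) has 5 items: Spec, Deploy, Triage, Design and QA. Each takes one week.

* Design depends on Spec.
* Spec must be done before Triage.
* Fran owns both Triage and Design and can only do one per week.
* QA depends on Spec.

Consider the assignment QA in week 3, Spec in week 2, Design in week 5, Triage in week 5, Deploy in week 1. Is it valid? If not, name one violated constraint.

Design depends on Spec — holds.
QA depends on Spec — holds.
Fran owns both Triage and Design and can only do one per week — violated.
Spec must be done before Triage — holds.

No — it violates: Fran owns both Triage and Design and can only do one per week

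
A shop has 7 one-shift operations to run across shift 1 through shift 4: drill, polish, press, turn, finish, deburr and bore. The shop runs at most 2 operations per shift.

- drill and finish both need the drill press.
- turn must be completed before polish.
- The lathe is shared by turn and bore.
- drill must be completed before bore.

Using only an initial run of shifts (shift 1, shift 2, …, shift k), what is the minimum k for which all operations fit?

The precedence chain requires at least 2 distinct shifts.
With at most 2 per shift and 7 operations, at least 4 shifts are needed.
4 works (last occupied shift: shift 4): for example polish in shift 2; press in shift 3; deburr in shift 4; finish in shift 3; turn in shift 1; drill in shift 1; bore in shift 2.

4 shifts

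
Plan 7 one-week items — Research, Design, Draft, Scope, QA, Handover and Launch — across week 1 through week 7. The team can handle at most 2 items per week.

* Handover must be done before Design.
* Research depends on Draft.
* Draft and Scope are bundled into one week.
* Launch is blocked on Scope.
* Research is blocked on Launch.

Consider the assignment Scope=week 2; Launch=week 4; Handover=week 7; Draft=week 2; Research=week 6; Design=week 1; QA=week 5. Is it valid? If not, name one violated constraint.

No. Handover must be done before Design is not satisfied.

Research is blocked on Launch — holds.
Research depends on Draft — holds.
The team can handle at most 2 items per week — holds.
Launch is blocked on Scope — holds.
Handover must be done before Design — violated.
Draft and Scope are bundled into one week — holds.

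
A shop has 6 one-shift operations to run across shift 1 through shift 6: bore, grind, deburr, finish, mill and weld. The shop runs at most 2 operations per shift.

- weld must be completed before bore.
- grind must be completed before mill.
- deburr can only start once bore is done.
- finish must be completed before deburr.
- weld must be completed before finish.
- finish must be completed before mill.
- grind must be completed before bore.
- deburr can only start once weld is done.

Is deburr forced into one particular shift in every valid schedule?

deburr can be shift 3 (e.g. mill=shift 3; grind=shift 1; bore=shift 2; deburr=shift 3; finish=shift 2; weld=shift 1) or shift 4 (e.g. weld=shift 1; deburr=shift 4; finish=shift 2; grind=shift 1; bore=shift 2; mill=shift 3).

No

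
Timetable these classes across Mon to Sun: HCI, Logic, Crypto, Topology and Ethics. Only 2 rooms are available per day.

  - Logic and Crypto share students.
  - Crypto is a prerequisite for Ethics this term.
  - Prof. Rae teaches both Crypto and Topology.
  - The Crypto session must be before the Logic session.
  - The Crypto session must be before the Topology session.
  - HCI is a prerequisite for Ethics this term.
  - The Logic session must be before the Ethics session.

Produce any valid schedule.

HCI -> Mon; Ethics -> Wed; Crypto -> Mon; Topology -> Tue; Logic -> Tue

Checking: Logic(Tue) before Ethics(Wed); HCI(Mon) before Ethics(Wed); Crypto(Mon) before Topology(Tue); Crypto(Mon) before Ethics(Wed); Crypto(Mon) before Logic(Tue); Crypto(Mon) != Topology(Tue); Logic(Tue) != Crypto(Mon); max 2 per day (cap 2).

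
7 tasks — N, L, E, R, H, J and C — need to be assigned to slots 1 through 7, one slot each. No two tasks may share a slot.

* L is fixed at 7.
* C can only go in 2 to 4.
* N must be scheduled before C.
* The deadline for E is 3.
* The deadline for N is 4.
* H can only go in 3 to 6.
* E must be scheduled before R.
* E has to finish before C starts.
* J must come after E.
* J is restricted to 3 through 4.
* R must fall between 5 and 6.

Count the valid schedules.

8

Splitting on N: it can be 1 (4), 2 (4). Listing each branch's schedules as (L, E, R, H, J, C):
N=1: (7,2,5,6,3,4) (7,2,5,6,4,3) (7,2,6,5,3,4) (7,2,6,5,4,3) — 4.
N=2: (7,1,5,6,3,4) (7,1,5,6,4,3) (7,1,6,5,3,4) (7,1,6,5,4,3) — 4.
Summing: 4 + 4 = 8.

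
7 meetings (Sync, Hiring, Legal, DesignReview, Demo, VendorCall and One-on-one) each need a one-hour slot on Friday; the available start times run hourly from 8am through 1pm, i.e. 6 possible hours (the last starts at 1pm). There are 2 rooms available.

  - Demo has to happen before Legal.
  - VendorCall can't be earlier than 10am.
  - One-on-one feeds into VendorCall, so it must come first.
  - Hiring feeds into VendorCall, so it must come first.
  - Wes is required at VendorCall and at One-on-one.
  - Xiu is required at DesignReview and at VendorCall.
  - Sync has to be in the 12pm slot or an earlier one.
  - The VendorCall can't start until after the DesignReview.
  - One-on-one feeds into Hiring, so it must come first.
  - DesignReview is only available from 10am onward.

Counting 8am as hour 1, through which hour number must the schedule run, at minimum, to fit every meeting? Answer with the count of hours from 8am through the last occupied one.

The precedence chain requires at least 3 distinct hours.
With at most 2 per hour and 7 meetings, at least 4 hours are needed.
Propagating the time windows through the other constraints, VendorCall can't land before 11am — that is hour 4 counting from 8am — so the schedule must run through at least 4 hours.
4 works (last occupied hour: 11am): for example DesignReview -> 10am; Demo -> 8am; Legal -> 9am; Hiring -> 9am; One-on-one -> 8am; VendorCall -> 11am; Sync -> 10am.

4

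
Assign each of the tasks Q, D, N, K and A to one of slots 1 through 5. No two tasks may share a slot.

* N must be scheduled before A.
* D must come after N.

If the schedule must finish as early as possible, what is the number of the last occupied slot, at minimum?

slot 5

The precedence chain requires at least 2 distinct slots.
With at most 1 per slot and 5 tasks, at least 5 slots are needed.
5 works (last occupied slot: 5): for example D -> 2; A -> 3; K -> 5; Q -> 4; N -> 1.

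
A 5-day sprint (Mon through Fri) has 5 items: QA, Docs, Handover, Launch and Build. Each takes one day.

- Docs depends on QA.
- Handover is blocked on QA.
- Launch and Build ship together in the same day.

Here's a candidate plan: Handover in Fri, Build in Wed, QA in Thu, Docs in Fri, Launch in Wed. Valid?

Yes

Docs depends on QA — holds.
Launch and Build ship together in the same day — holds.
Handover is blocked on QA — holds.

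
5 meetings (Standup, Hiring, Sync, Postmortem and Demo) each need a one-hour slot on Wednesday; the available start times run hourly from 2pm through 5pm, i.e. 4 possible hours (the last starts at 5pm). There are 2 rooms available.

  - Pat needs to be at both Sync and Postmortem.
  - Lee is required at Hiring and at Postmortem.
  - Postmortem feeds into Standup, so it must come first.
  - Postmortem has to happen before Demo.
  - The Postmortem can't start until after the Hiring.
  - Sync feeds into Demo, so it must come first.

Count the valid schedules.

10

Splitting on Standup: it can be 4pm (3), 5pm (7). Listing each branch's schedules as (Hiring, Sync, Postmortem, Demo):
Standup=4pm: (2pm,2pm,3pm,4pm) (2pm,2pm,3pm,5pm) (2pm,4pm,3pm,5pm) — 3.
Standup=5pm: (2pm,2pm,3pm,4pm) (2pm,2pm,3pm,5pm) (2pm,2pm,4pm,5pm) (2pm,3pm,4pm,5pm) (2pm,4pm,3pm,5pm) (3pm,2pm,4pm,5pm) (3pm,3pm,4pm,5pm) — 7.
Summing: 3 + 7 = 10.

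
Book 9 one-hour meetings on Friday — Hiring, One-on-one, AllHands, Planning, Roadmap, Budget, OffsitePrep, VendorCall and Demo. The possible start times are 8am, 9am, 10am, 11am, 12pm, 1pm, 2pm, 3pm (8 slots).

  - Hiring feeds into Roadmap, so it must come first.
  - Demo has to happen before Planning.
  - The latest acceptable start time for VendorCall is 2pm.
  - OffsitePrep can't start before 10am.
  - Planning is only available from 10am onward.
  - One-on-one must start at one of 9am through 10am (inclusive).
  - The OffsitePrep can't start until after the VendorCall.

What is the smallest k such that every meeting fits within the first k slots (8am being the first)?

The precedence chain requires at least 2 distinct slots.
Planning can't be placed before 10am — that is slot 3 counting from 8am — so the schedule must run through at least 3 slots.
3 works (last occupied slot: 10am): for example One-on-one in 9am, Planning in 10am, Budget in 8am, Roadmap in 9am, OffsitePrep in 10am, VendorCall in 8am, Demo in 8am, Hiring in 8am, AllHands in 8am.

3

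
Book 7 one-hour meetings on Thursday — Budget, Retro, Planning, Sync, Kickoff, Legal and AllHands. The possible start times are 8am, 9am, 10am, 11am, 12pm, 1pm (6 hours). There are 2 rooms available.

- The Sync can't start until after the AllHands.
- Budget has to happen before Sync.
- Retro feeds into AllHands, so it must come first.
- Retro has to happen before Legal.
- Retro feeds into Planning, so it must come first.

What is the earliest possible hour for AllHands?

Precedence pushes AllHands to at least 9am; downstream work caps AllHands at 12pm.
AllHands at 9am is achievable: Budget in 8am; Legal in 10am; Sync in 10am; AllHands in 9am; Kickoff in 11am; Planning in 9am; Retro in 8am.

9am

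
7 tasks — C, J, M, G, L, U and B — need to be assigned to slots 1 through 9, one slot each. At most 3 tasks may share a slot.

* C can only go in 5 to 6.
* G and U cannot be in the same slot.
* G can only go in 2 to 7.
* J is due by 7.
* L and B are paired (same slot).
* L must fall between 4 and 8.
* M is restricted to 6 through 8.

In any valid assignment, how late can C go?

C is available from 5; C's own window allows nothing later than 6.
C at 6 is achievable: B=4, L=4, J=1, M=6, U=1, G=2, C=6.

6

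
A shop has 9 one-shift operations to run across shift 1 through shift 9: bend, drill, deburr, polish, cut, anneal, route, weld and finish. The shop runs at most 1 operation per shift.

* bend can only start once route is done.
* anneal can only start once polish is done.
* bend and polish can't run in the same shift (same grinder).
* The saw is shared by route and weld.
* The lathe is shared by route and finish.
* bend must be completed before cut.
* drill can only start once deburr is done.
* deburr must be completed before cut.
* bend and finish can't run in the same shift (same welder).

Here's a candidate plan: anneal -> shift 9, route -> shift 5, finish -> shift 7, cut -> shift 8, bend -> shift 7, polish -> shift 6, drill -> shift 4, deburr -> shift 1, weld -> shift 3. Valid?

Invalid. bend and finish can't run in the same shift (same welder).

bend and polish can't run in the same shift (same grinder) — holds.
The saw is shared by route and weld — holds.
drill can only start once deburr is done — holds.
The lathe is shared by route and finish — holds.
The shop runs at most 1 operation per shift — violated.
deburr must be completed before cut — holds.
bend and finish can't run in the same shift (same welder) — violated.
bend can only start once route is done — holds.
anneal can only start once polish is done — holds.
bend must be completed before cut — holds.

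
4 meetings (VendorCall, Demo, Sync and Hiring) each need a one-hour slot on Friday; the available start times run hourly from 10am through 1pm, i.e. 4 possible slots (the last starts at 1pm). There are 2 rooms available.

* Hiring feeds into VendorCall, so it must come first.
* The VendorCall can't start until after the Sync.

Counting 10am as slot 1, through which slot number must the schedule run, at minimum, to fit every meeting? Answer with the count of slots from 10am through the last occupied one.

The precedence chain requires at least 2 distinct slots.
With at most 2 per slot and 4 meetings, at least 2 slots are needed.
2 works (last occupied slot: 11am): for example Demo in 11am; Sync in 10am; Hiring in 10am; VendorCall in 11am.

2 slots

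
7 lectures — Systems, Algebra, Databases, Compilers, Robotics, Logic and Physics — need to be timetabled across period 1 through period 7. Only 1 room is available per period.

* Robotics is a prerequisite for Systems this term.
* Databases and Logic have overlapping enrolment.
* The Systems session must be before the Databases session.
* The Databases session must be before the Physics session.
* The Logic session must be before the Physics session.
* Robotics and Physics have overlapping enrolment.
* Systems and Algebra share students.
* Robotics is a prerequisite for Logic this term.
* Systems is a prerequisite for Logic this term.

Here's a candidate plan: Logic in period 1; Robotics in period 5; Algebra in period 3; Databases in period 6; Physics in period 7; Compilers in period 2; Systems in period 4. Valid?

No. Robotics is a prerequisite for Logic this term is not satisfied.

Systems is a prerequisite for Logic this term — violated.
Systems and Algebra share students — holds.
Robotics is a prerequisite for Logic this term — violated.
Only 1 room is available per period — holds.
Databases and Logic have overlapping enrolment — holds.
The Systems session must be before the Databases session — holds.
Robotics and Physics have overlapping enrolment — holds.
The Logic session must be before the Physics session — holds.
The Databases session must be before the Physics session — holds.
Robotics is a prerequisite for Systems this term — violated.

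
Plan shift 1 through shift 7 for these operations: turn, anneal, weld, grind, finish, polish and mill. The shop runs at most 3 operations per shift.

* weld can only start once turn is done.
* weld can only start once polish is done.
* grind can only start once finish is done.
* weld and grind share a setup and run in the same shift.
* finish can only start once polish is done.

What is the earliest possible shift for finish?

Precedence pushes finish to at least shift 2; downstream work caps finish at shift 6.
finish at shift 2 is achievable: mill=shift 2, anneal=shift 1, turn=shift 1, weld=shift 3, grind=shift 3, finish=shift 2, polish=shift 1.

shift 2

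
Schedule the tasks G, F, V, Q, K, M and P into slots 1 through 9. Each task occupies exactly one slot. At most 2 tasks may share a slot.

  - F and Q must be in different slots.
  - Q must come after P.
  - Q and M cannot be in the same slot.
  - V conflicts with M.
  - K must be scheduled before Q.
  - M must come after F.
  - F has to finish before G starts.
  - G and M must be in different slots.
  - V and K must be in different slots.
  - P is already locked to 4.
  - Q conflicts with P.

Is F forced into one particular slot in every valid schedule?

F can be 1 (e.g. P -> 4; M -> 3; F -> 1; V -> 2; G -> 2; Q -> 5; K -> 1) or 2 (e.g. M -> 4; Q -> 5; G -> 3; V -> 2; K -> 1; F -> 2; P -> 4).

No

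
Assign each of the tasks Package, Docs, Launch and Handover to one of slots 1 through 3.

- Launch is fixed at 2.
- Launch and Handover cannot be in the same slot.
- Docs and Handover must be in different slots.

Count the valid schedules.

12

Splitting on Package: it can be 1 (4), 2 (4), 3 (4). Listing each branch's schedules as (Docs, Launch, Handover):
Package=1: (1,2,3) (2,2,1) (2,2,3) (3,2,1) — 4.
Package=2: (1,2,3) (2,2,1) (2,2,3) (3,2,1) — 4.
Package=3: (1,2,3) (2,2,1) (2,2,3) (3,2,1) — 4.
Summing: 4 + 4 + 4 = 12.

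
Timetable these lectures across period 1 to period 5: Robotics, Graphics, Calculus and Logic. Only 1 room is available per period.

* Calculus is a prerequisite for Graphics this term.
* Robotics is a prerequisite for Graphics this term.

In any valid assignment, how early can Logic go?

Logic at period 1 is achievable: Robotics -> period 2, Graphics -> period 4, Calculus -> period 3, Logic -> period 1.

period 1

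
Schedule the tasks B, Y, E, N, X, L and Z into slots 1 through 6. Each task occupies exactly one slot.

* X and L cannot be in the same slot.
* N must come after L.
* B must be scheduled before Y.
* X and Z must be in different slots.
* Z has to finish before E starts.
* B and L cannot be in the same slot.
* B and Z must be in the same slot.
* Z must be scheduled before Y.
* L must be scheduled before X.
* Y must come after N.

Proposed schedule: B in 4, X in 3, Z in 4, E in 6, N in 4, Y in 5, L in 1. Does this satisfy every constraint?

Valid

B and Z must be in the same slot — holds.
L must be scheduled before X — holds.
B must be scheduled before Y — holds.
Y must come after N — holds.
Z must be scheduled before Y — holds.
X and L cannot be in the same slot — holds.
Z has to finish before E starts — holds.
N must come after L — holds.
B and L cannot be in the same slot — holds.
X and Z must be in different slots — holds.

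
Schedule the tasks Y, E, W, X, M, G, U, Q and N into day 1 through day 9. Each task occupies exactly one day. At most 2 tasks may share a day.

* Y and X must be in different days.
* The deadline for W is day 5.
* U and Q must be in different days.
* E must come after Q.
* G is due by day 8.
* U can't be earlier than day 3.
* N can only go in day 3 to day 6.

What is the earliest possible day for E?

Precedence pushes E to at least day 2.
E at day 2 is achievable: X in day 5; Q in day 1; E in day 2; Y in day 4; N in day 3; M in day 4; U in day 3; G in day 2; W in day 1.

day 2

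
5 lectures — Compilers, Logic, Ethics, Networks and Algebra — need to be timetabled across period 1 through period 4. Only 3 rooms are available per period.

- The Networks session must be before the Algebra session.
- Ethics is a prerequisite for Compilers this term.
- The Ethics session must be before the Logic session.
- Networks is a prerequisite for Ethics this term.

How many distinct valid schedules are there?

17

Splitting on Compilers: it can be period 3 (6), period 4 (11). Listing each branch's schedules as (Logic, Ethics, Networks, Algebra) by period number:
Compilers=period 3: (3,2,1,2) (3,2,1,3) (3,2,1,4) (4,2,1,2) (4,2,1,3) (4,2,1,4) — 6.
Compilers=period 4: (3,2,1,2) (3,2,1,3) (3,2,1,4) (4,2,1,2) (4,2,1,3) (4,2,1,4) (4,3,1,2) (4,3,1,3) (4,3,1,4) (4,3,2,3) (4,3,2,4) — 11.
Summing: 6 + 11 = 17.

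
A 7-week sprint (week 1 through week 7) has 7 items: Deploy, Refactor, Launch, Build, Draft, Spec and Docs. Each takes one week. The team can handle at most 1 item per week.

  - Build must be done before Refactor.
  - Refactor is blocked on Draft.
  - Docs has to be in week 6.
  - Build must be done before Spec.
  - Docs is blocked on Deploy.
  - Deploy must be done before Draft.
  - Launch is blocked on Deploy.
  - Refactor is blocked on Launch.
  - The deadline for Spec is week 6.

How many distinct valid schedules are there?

Splitting on Deploy: it can be week 1 (12), week 2 (6), week 3 (2). Listing each branch's schedules as (Refactor, Launch, Build, Draft, Spec, Docs) by week number:
Deploy=week 1: (7,2,3,4,5,6) (7,2,3,5,4,6) (7,2,4,3,5,6) (7,3,2,4,5,6) (7,3,2,5,4,6) (7,3,4,2,5,6) (7,4,2,3,5,6) (7,4,2,5,3,6) (7,4,3,2,5,6) (7,5,2,3,4,6) (7,5,2,4,3,6) (7,5,3,2,4,6) — 12.
Deploy=week 2: (7,3,1,4,5,6) (7,3,1,5,4,6) (7,4,1,3,5,6) (7,4,1,5,3,6) (7,5,1,3,4,6) (7,5,1,4,3,6) — 6.
Deploy=week 3: (7,4,1,5,2,6) (7,5,1,4,2,6) — 2.
Summing: 12 + 6 + 2 = 20.

20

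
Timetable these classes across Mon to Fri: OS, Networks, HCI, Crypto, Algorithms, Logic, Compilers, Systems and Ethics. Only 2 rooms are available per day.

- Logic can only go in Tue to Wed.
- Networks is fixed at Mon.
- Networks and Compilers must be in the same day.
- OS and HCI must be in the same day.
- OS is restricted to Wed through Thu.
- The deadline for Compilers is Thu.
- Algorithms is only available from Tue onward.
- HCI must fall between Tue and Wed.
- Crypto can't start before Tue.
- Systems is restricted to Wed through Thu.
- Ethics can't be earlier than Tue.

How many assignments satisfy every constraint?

12

Splitting on Crypto: it can be Tue (3), Thu (3), Fri (6). Listing each branch's schedules as (OS, Networks, HCI, Algorithms, Logic, Compilers, Systems, Ethics):
Crypto=Tue: (Wed,Mon,Wed,Thu,Tue,Mon,Thu,Fri) (Wed,Mon,Wed,Fri,Tue,Mon,Thu,Thu) (Wed,Mon,Wed,Fri,Tue,Mon,Thu,Fri) — 3.
Crypto=Thu: (Wed,Mon,Wed,Tue,Tue,Mon,Thu,Fri) (Wed,Mon,Wed,Fri,Tue,Mon,Thu,Tue) (Wed,Mon,Wed,Fri,Tue,Mon,Thu,Fri) — 3.
Crypto=Fri: (Wed,Mon,Wed,Tue,Tue,Mon,Thu,Thu) (Wed,Mon,Wed,Tue,Tue,Mon,Thu,Fri) (Wed,Mon,Wed,Thu,Tue,Mon,Thu,Tue) (Wed,Mon,Wed,Thu,Tue,Mon,Thu,Fri) (Wed,Mon,Wed,Fri,Tue,Mon,Thu,Tue) (Wed,Mon,Wed,Fri,Tue,Mon,Thu,Thu) — 6.
Summing: 3 + 3 + 6 = 12.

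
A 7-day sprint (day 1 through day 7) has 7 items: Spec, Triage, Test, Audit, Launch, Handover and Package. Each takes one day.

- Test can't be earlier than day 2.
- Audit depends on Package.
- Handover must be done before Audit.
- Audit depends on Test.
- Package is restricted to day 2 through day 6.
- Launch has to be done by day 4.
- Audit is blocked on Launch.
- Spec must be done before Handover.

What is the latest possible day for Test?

day 6

Test is available from day 2; downstream work caps Test at day 6.
Test at day 6 is achievable: Handover=day 2; Test=day 6; Triage=day 1; Launch=day 1; Package=day 2; Audit=day 7; Spec=day 1.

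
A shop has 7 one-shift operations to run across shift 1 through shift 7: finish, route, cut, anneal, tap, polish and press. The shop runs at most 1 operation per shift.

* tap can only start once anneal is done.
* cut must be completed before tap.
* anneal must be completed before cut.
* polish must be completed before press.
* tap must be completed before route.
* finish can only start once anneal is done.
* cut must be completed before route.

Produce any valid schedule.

press=shift 7, finish=shift 5, cut=shift 2, route=shift 4, anneal=shift 1, tap=shift 3, polish=shift 6

Checking: anneal(shift 1) before cut(shift 2); cut(shift 2) before route(shift 4); anneal(shift 1) before tap(shift 3); polish(shift 6) before press(shift 7); cut(shift 2) before tap(shift 3); anneal(shift 1) before finish(shift 5); tap(shift 3) before route(shift 4); max 1 per shift (cap 1).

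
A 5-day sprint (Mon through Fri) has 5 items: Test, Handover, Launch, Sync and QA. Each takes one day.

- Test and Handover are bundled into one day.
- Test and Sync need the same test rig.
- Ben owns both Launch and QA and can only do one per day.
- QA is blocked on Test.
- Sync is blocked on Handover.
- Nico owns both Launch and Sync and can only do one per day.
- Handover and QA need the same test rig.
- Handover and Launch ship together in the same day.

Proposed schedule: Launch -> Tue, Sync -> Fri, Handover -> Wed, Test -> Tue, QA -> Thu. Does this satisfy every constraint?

Sync is blocked on Handover — holds.
Test and Sync need the same test rig — holds.
QA is blocked on Test — holds.
Handover and Launch ship together in the same day — violated.
Ben owns both Launch and QA and can only do one per day — holds.
Nico owns both Launch and Sync and can only do one per day — holds.
Test and Handover are bundled into one day — violated.
Handover and QA need the same test rig — holds.

No — it violates: Test and Handover are bundled into one day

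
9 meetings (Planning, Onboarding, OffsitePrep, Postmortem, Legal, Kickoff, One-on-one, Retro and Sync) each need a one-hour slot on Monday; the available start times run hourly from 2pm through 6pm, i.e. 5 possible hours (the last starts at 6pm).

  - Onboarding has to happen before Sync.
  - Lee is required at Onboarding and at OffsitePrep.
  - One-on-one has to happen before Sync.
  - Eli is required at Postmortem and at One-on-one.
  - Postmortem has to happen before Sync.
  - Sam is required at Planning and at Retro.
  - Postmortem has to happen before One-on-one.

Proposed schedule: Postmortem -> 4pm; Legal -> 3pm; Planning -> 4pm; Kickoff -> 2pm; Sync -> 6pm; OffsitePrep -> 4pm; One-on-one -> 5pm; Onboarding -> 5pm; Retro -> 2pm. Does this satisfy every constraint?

Eli is required at Postmortem and at One-on-one — holds.
One-on-one has to happen before Sync — holds.
Sam is required at Planning and at Retro — holds.
Onboarding has to happen before Sync — holds.
Postmortem has to happen before One-on-one — holds.
Lee is required at Onboarding and at OffsitePrep — holds.
Postmortem has to happen before Sync — holds.

Yes, all constraints hold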